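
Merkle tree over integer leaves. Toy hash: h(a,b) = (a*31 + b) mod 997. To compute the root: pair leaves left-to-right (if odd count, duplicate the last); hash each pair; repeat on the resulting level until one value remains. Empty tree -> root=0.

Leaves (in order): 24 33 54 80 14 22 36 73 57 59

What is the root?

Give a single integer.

L0: [24, 33, 54, 80, 14, 22, 36, 73, 57, 59]
L1: h(24,33)=(24*31+33)%997=777 h(54,80)=(54*31+80)%997=757 h(14,22)=(14*31+22)%997=456 h(36,73)=(36*31+73)%997=192 h(57,59)=(57*31+59)%997=829 -> [777, 757, 456, 192, 829]
L2: h(777,757)=(777*31+757)%997=916 h(456,192)=(456*31+192)%997=370 h(829,829)=(829*31+829)%997=606 -> [916, 370, 606]
L3: h(916,370)=(916*31+370)%997=850 h(606,606)=(606*31+606)%997=449 -> [850, 449]
L4: h(850,449)=(850*31+449)%997=877 -> [877]

Answer: 877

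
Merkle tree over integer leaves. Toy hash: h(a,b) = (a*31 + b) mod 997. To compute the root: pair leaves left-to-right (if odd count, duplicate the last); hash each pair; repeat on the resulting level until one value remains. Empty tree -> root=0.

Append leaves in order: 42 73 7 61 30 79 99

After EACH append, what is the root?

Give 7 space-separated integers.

After append 42 (leaves=[42]):
  L0: [42]
  root=42
After append 73 (leaves=[42, 73]):
  L0: [42, 73]
  L1: h(42,73)=(42*31+73)%997=378 -> [378]
  root=378
After append 7 (leaves=[42, 73, 7]):
  L0: [42, 73, 7]
  L1: h(42,73)=(42*31+73)%997=378 h(7,7)=(7*31+7)%997=224 -> [378, 224]
  L2: h(378,224)=(378*31+224)%997=975 -> [975]
  root=975
After append 61 (leaves=[42, 73, 7, 61]):
  L0: [42, 73, 7, 61]
  L1: h(42,73)=(42*31+73)%997=378 h(7,61)=(7*31+61)%997=278 -> [378, 278]
  L2: h(378,278)=(378*31+278)%997=32 -> [32]
  root=32
After append 30 (leaves=[42, 73, 7, 61, 30]):
  L0: [42, 73, 7, 61, 30]
  L1: h(42,73)=(42*31+73)%997=378 h(7,61)=(7*31+61)%997=278 h(30,30)=(30*31+30)%997=960 -> [378, 278, 960]
  L2: h(378,278)=(378*31+278)%997=32 h(960,960)=(960*31+960)%997=810 -> [32, 810]
  L3: h(32,810)=(32*31+810)%997=805 -> [805]
  root=805
After append 79 (leaves=[42, 73, 7, 61, 30, 79]):
  L0: [42, 73, 7, 61, 30, 79]
  L1: h(42,73)=(42*31+73)%997=378 h(7,61)=(7*31+61)%997=278 h(30,79)=(30*31+79)%997=12 -> [378, 278, 12]
  L2: h(378,278)=(378*31+278)%997=32 h(12,12)=(12*31+12)%997=384 -> [32, 384]
  L3: h(32,384)=(32*31+384)%997=379 -> [379]
  root=379
After append 99 (leaves=[42, 73, 7, 61, 30, 79, 99]):
  L0: [42, 73, 7, 61, 30, 79, 99]
  L1: h(42,73)=(42*31+73)%997=378 h(7,61)=(7*31+61)%997=278 h(30,79)=(30*31+79)%997=12 h(99,99)=(99*31+99)%997=177 -> [378, 278, 12, 177]
  L2: h(378,278)=(378*31+278)%997=32 h(12,177)=(12*31+177)%997=549 -> [32, 549]
  L3: h(32,549)=(32*31+549)%997=544 -> [544]
  root=544

Answer: 42 378 975 32 805 379 544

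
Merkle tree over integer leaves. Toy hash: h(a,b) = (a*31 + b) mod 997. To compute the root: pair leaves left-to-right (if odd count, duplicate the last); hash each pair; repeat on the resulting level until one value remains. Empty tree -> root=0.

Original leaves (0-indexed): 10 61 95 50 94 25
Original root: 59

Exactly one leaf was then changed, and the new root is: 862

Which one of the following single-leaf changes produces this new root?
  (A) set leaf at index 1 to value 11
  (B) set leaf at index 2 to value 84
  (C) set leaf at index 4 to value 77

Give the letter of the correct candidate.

Original leaves: [10, 61, 95, 50, 94, 25]
Target new root: 862
Try each candidate change and compute the resulting root:
Candidate A: set leaf[1] = 11 -> leaves = [10, 11, 95, 50, 94, 25]
  L0: [10, 11, 95, 50, 94, 25]
  L1: h(10,11)=(10*31+11)%997=321 h(95,50)=(95*31+50)%997=4 h(94,25)=(94*31+25)%997=945 -> [321, 4, 945]
  L2: h(321,4)=(321*31+4)%997=982 h(945,945)=(945*31+945)%997=330 -> [982, 330]
  L3: h(982,330)=(982*31+330)%997=862 -> [862]
  root = 862 == target 862  ** MATCH **
Candidate B: set leaf[2] = 84 -> leaves = [10, 61, 84, 50, 94, 25]
  L0: [10, 61, 84, 50, 94, 25]
  L1: h(10,61)=(10*31+61)%997=371 h(84,50)=(84*31+50)%997=660 h(94,25)=(94*31+25)%997=945 -> [371, 660, 945]
  L2: h(371,660)=(371*31+660)%997=197 h(945,945)=(945*31+945)%997=330 -> [197, 330]
  L3: h(197,330)=(197*31+330)%997=455 -> [455]
  root = 455 != target 862
Candidate C: set leaf[4] = 77 -> leaves = [10, 61, 95, 50, 77, 25]
  L0: [10, 61, 95, 50, 77, 25]
  L1: h(10,61)=(10*31+61)%997=371 h(95,50)=(95*31+50)%997=4 h(77,25)=(77*31+25)%997=418 -> [371, 4, 418]
  L2: h(371,4)=(371*31+4)%997=538 h(418,418)=(418*31+418)%997=415 -> [538, 415]
  L3: h(538,415)=(538*31+415)%997=144 -> [144]
  root = 144 != target 862
Candidate A produces the target root.

Answer: A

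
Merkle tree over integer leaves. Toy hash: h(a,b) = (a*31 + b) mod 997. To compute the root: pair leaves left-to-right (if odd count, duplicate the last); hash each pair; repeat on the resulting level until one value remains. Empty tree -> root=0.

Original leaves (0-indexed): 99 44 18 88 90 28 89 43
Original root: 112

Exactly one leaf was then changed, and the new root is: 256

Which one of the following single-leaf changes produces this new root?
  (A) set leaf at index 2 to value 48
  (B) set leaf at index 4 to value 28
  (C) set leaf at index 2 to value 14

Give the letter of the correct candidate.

Answer: C

Derivation:
Original leaves: [99, 44, 18, 88, 90, 28, 89, 43]
Target new root: 256
Try each candidate change and compute the resulting root:
Candidate A: set leaf[2] = 48 -> leaves = [99, 44, 48, 88, 90, 28, 89, 43]
  L0: [99, 44, 48, 88, 90, 28, 89, 43]
  L1: h(99,44)=(99*31+44)%997=122 h(48,88)=(48*31+88)%997=579 h(90,28)=(90*31+28)%997=824 h(89,43)=(89*31+43)%997=808 -> [122, 579, 824, 808]
  L2: h(122,579)=(122*31+579)%997=373 h(824,808)=(824*31+808)%997=430 -> [373, 430]
  L3: h(373,430)=(373*31+430)%997=29 -> [29]
  root = 29 != target 256
Candidate B: set leaf[4] = 28 -> leaves = [99, 44, 18, 88, 28, 28, 89, 43]
  L0: [99, 44, 18, 88, 28, 28, 89, 43]
  L1: h(99,44)=(99*31+44)%997=122 h(18,88)=(18*31+88)%997=646 h(28,28)=(28*31+28)%997=896 h(89,43)=(89*31+43)%997=808 -> [122, 646, 896, 808]
  L2: h(122,646)=(122*31+646)%997=440 h(896,808)=(896*31+808)%997=668 -> [440, 668]
  L3: h(440,668)=(440*31+668)%997=350 -> [350]
  root = 350 != target 256
Candidate C: set leaf[2] = 14 -> leaves = [99, 44, 14, 88, 90, 28, 89, 43]
  L0: [99, 44, 14, 88, 90, 28, 89, 43]
  L1: h(99,44)=(99*31+44)%997=122 h(14,88)=(14*31+88)%997=522 h(90,28)=(90*31+28)%997=824 h(89,43)=(89*31+43)%997=808 -> [122, 522, 824, 808]
  L2: h(122,522)=(122*31+522)%997=316 h(824,808)=(824*31+808)%997=430 -> [316, 430]
  L3: h(316,430)=(316*31+430)%997=256 -> [256]
  root = 256 == target 256  ** MATCH **
Candidate C produces the target root.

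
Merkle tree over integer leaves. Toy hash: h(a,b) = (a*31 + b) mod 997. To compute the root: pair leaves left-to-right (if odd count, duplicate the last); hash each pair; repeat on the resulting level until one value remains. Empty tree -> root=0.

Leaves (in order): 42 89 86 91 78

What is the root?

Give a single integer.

L0: [42, 89, 86, 91, 78]
L1: h(42,89)=(42*31+89)%997=394 h(86,91)=(86*31+91)%997=763 h(78,78)=(78*31+78)%997=502 -> [394, 763, 502]
L2: h(394,763)=(394*31+763)%997=16 h(502,502)=(502*31+502)%997=112 -> [16, 112]
L3: h(16,112)=(16*31+112)%997=608 -> [608]

Answer: 608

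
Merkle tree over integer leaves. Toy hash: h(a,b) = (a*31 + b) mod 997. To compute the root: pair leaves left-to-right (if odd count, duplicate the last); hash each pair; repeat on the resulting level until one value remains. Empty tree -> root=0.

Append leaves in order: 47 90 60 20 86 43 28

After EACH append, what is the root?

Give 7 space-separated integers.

Answer: 47 550 27 984 922 543 724

Derivation:
After append 47 (leaves=[47]):
  L0: [47]
  root=47
After append 90 (leaves=[47, 90]):
  L0: [47, 90]
  L1: h(47,90)=(47*31+90)%997=550 -> [550]
  root=550
After append 60 (leaves=[47, 90, 60]):
  L0: [47, 90, 60]
  L1: h(47,90)=(47*31+90)%997=550 h(60,60)=(60*31+60)%997=923 -> [550, 923]
  L2: h(550,923)=(550*31+923)%997=27 -> [27]
  root=27
After append 20 (leaves=[47, 90, 60, 20]):
  L0: [47, 90, 60, 20]
  L1: h(47,90)=(47*31+90)%997=550 h(60,20)=(60*31+20)%997=883 -> [550, 883]
  L2: h(550,883)=(550*31+883)%997=984 -> [984]
  root=984
After append 86 (leaves=[47, 90, 60, 20, 86]):
  L0: [47, 90, 60, 20, 86]
  L1: h(47,90)=(47*31+90)%997=550 h(60,20)=(60*31+20)%997=883 h(86,86)=(86*31+86)%997=758 -> [550, 883, 758]
  L2: h(550,883)=(550*31+883)%997=984 h(758,758)=(758*31+758)%997=328 -> [984, 328]
  L3: h(984,328)=(984*31+328)%997=922 -> [922]
  root=922
After append 43 (leaves=[47, 90, 60, 20, 86, 43]):
  L0: [47, 90, 60, 20, 86, 43]
  L1: h(47,90)=(47*31+90)%997=550 h(60,20)=(60*31+20)%997=883 h(86,43)=(86*31+43)%997=715 -> [550, 883, 715]
  L2: h(550,883)=(550*31+883)%997=984 h(715,715)=(715*31+715)%997=946 -> [984, 946]
  L3: h(984,946)=(984*31+946)%997=543 -> [543]
  root=543
After append 28 (leaves=[47, 90, 60, 20, 86, 43, 28]):
  L0: [47, 90, 60, 20, 86, 43, 28]
  L1: h(47,90)=(47*31+90)%997=550 h(60,20)=(60*31+20)%997=883 h(86,43)=(86*31+43)%997=715 h(28,28)=(28*31+28)%997=896 -> [550, 883, 715, 896]
  L2: h(550,883)=(550*31+883)%997=984 h(715,896)=(715*31+896)%997=130 -> [984, 130]
  L3: h(984,130)=(984*31+130)%997=724 -> [724]
  root=724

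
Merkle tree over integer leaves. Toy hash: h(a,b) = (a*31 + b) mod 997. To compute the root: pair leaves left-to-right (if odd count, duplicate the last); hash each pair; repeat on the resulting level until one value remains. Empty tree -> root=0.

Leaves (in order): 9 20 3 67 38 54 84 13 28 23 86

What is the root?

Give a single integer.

L0: [9, 20, 3, 67, 38, 54, 84, 13, 28, 23, 86]
L1: h(9,20)=(9*31+20)%997=299 h(3,67)=(3*31+67)%997=160 h(38,54)=(38*31+54)%997=235 h(84,13)=(84*31+13)%997=623 h(28,23)=(28*31+23)%997=891 h(86,86)=(86*31+86)%997=758 -> [299, 160, 235, 623, 891, 758]
L2: h(299,160)=(299*31+160)%997=456 h(235,623)=(235*31+623)%997=929 h(891,758)=(891*31+758)%997=463 -> [456, 929, 463]
L3: h(456,929)=(456*31+929)%997=110 h(463,463)=(463*31+463)%997=858 -> [110, 858]
L4: h(110,858)=(110*31+858)%997=280 -> [280]

Answer: 280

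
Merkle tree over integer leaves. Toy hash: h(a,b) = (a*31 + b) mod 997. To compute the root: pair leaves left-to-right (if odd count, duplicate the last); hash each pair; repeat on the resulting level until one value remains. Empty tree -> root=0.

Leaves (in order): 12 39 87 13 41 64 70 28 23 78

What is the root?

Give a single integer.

Answer: 648

Derivation:
L0: [12, 39, 87, 13, 41, 64, 70, 28, 23, 78]
L1: h(12,39)=(12*31+39)%997=411 h(87,13)=(87*31+13)%997=716 h(41,64)=(41*31+64)%997=338 h(70,28)=(70*31+28)%997=204 h(23,78)=(23*31+78)%997=791 -> [411, 716, 338, 204, 791]
L2: h(411,716)=(411*31+716)%997=496 h(338,204)=(338*31+204)%997=712 h(791,791)=(791*31+791)%997=387 -> [496, 712, 387]
L3: h(496,712)=(496*31+712)%997=136 h(387,387)=(387*31+387)%997=420 -> [136, 420]
L4: h(136,420)=(136*31+420)%997=648 -> [648]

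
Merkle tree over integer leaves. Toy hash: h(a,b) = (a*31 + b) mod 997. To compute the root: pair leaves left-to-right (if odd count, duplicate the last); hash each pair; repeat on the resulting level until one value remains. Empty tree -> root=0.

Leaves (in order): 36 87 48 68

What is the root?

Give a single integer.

Answer: 963

Derivation:
L0: [36, 87, 48, 68]
L1: h(36,87)=(36*31+87)%997=206 h(48,68)=(48*31+68)%997=559 -> [206, 559]
L2: h(206,559)=(206*31+559)%997=963 -> [963]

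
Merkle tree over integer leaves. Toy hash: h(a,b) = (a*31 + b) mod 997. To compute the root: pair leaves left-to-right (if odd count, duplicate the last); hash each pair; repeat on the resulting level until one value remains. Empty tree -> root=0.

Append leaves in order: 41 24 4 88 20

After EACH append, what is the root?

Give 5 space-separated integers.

After append 41 (leaves=[41]):
  L0: [41]
  root=41
After append 24 (leaves=[41, 24]):
  L0: [41, 24]
  L1: h(41,24)=(41*31+24)%997=298 -> [298]
  root=298
After append 4 (leaves=[41, 24, 4]):
  L0: [41, 24, 4]
  L1: h(41,24)=(41*31+24)%997=298 h(4,4)=(4*31+4)%997=128 -> [298, 128]
  L2: h(298,128)=(298*31+128)%997=393 -> [393]
  root=393
After append 88 (leaves=[41, 24, 4, 88]):
  L0: [41, 24, 4, 88]
  L1: h(41,24)=(41*31+24)%997=298 h(4,88)=(4*31+88)%997=212 -> [298, 212]
  L2: h(298,212)=(298*31+212)%997=477 -> [477]
  root=477
After append 20 (leaves=[41, 24, 4, 88, 20]):
  L0: [41, 24, 4, 88, 20]
  L1: h(41,24)=(41*31+24)%997=298 h(4,88)=(4*31+88)%997=212 h(20,20)=(20*31+20)%997=640 -> [298, 212, 640]
  L2: h(298,212)=(298*31+212)%997=477 h(640,640)=(640*31+640)%997=540 -> [477, 540]
  L3: h(477,540)=(477*31+540)%997=372 -> [372]
  root=372

Answer: 41 298 393 477 372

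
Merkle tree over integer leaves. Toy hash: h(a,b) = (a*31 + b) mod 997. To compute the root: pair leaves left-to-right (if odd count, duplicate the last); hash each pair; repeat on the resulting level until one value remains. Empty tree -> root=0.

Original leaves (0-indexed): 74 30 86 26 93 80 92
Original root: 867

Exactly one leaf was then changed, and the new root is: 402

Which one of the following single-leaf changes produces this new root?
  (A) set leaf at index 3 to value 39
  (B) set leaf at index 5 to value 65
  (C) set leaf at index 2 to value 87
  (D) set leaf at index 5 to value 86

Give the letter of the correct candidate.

Original leaves: [74, 30, 86, 26, 93, 80, 92]
Target new root: 402
Try each candidate change and compute the resulting root:
Candidate A: set leaf[3] = 39 -> leaves = [74, 30, 86, 39, 93, 80, 92]
  L0: [74, 30, 86, 39, 93, 80, 92]
  L1: h(74,30)=(74*31+30)%997=330 h(86,39)=(86*31+39)%997=711 h(93,80)=(93*31+80)%997=969 h(92,92)=(92*31+92)%997=950 -> [330, 711, 969, 950]
  L2: h(330,711)=(330*31+711)%997=971 h(969,950)=(969*31+950)%997=82 -> [971, 82]
  L3: h(971,82)=(971*31+82)%997=273 -> [273]
  root = 273 != target 402
Candidate B: set leaf[5] = 65 -> leaves = [74, 30, 86, 26, 93, 65, 92]
  L0: [74, 30, 86, 26, 93, 65, 92]
  L1: h(74,30)=(74*31+30)%997=330 h(86,26)=(86*31+26)%997=698 h(93,65)=(93*31+65)%997=954 h(92,92)=(92*31+92)%997=950 -> [330, 698, 954, 950]
  L2: h(330,698)=(330*31+698)%997=958 h(954,950)=(954*31+950)%997=614 -> [958, 614]
  L3: h(958,614)=(958*31+614)%997=402 -> [402]
  root = 402 == target 402  ** MATCH **
Candidate C: set leaf[2] = 87 -> leaves = [74, 30, 87, 26, 93, 80, 92]
  L0: [74, 30, 87, 26, 93, 80, 92]
  L1: h(74,30)=(74*31+30)%997=330 h(87,26)=(87*31+26)%997=729 h(93,80)=(93*31+80)%997=969 h(92,92)=(92*31+92)%997=950 -> [330, 729, 969, 950]
  L2: h(330,729)=(330*31+729)%997=989 h(969,950)=(969*31+950)%997=82 -> [989, 82]
  L3: h(989,82)=(989*31+82)%997=831 -> [831]
  root = 831 != target 402
Candidate D: set leaf[5] = 86 -> leaves = [74, 30, 86, 26, 93, 86, 92]
  L0: [74, 30, 86, 26, 93, 86, 92]
  L1: h(74,30)=(74*31+30)%997=330 h(86,26)=(86*31+26)%997=698 h(93,86)=(93*31+86)%997=975 h(92,92)=(92*31+92)%997=950 -> [330, 698, 975, 950]
  L2: h(330,698)=(330*31+698)%997=958 h(975,950)=(975*31+950)%997=268 -> [958, 268]
  L3: h(958,268)=(958*31+268)%997=56 -> [56]
  root = 56 != target 402
Candidate B produces the target root.

Answer: B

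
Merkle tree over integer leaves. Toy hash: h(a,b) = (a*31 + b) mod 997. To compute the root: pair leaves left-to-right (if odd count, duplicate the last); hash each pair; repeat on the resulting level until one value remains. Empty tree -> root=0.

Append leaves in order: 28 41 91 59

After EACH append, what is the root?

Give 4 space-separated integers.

After append 28 (leaves=[28]):
  L0: [28]
  root=28
After append 41 (leaves=[28, 41]):
  L0: [28, 41]
  L1: h(28,41)=(28*31+41)%997=909 -> [909]
  root=909
After append 91 (leaves=[28, 41, 91]):
  L0: [28, 41, 91]
  L1: h(28,41)=(28*31+41)%997=909 h(91,91)=(91*31+91)%997=918 -> [909, 918]
  L2: h(909,918)=(909*31+918)%997=184 -> [184]
  root=184
After append 59 (leaves=[28, 41, 91, 59]):
  L0: [28, 41, 91, 59]
  L1: h(28,41)=(28*31+41)%997=909 h(91,59)=(91*31+59)%997=886 -> [909, 886]
  L2: h(909,886)=(909*31+886)%997=152 -> [152]
  root=152

Answer: 28 909 184 152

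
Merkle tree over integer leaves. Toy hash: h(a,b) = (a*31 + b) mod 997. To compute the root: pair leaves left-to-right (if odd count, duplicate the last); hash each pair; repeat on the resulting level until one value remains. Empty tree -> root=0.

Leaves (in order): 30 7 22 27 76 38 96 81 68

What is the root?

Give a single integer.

L0: [30, 7, 22, 27, 76, 38, 96, 81, 68]
L1: h(30,7)=(30*31+7)%997=937 h(22,27)=(22*31+27)%997=709 h(76,38)=(76*31+38)%997=400 h(96,81)=(96*31+81)%997=66 h(68,68)=(68*31+68)%997=182 -> [937, 709, 400, 66, 182]
L2: h(937,709)=(937*31+709)%997=843 h(400,66)=(400*31+66)%997=502 h(182,182)=(182*31+182)%997=839 -> [843, 502, 839]
L3: h(843,502)=(843*31+502)%997=713 h(839,839)=(839*31+839)%997=926 -> [713, 926]
L4: h(713,926)=(713*31+926)%997=98 -> [98]

Answer: 98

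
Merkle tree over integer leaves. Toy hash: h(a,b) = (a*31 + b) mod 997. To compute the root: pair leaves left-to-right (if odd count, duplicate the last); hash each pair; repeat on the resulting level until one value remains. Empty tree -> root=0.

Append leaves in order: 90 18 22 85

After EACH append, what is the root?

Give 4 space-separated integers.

After append 90 (leaves=[90]):
  L0: [90]
  root=90
After append 18 (leaves=[90, 18]):
  L0: [90, 18]
  L1: h(90,18)=(90*31+18)%997=814 -> [814]
  root=814
After append 22 (leaves=[90, 18, 22]):
  L0: [90, 18, 22]
  L1: h(90,18)=(90*31+18)%997=814 h(22,22)=(22*31+22)%997=704 -> [814, 704]
  L2: h(814,704)=(814*31+704)%997=16 -> [16]
  root=16
After append 85 (leaves=[90, 18, 22, 85]):
  L0: [90, 18, 22, 85]
  L1: h(90,18)=(90*31+18)%997=814 h(22,85)=(22*31+85)%997=767 -> [814, 767]
  L2: h(814,767)=(814*31+767)%997=79 -> [79]
  root=79

Answer: 90 814 16 79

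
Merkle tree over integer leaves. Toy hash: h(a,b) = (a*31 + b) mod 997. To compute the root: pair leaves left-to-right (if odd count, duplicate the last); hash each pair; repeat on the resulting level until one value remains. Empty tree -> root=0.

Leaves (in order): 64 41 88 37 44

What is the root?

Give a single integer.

Answer: 45

Derivation:
L0: [64, 41, 88, 37, 44]
L1: h(64,41)=(64*31+41)%997=31 h(88,37)=(88*31+37)%997=771 h(44,44)=(44*31+44)%997=411 -> [31, 771, 411]
L2: h(31,771)=(31*31+771)%997=735 h(411,411)=(411*31+411)%997=191 -> [735, 191]
L3: h(735,191)=(735*31+191)%997=45 -> [45]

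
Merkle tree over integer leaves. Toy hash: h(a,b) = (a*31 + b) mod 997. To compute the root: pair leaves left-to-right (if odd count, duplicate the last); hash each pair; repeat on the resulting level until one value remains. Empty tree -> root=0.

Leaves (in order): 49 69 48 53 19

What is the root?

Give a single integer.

Answer: 89

Derivation:
L0: [49, 69, 48, 53, 19]
L1: h(49,69)=(49*31+69)%997=591 h(48,53)=(48*31+53)%997=544 h(19,19)=(19*31+19)%997=608 -> [591, 544, 608]
L2: h(591,544)=(591*31+544)%997=919 h(608,608)=(608*31+608)%997=513 -> [919, 513]
L3: h(919,513)=(919*31+513)%997=89 -> [89]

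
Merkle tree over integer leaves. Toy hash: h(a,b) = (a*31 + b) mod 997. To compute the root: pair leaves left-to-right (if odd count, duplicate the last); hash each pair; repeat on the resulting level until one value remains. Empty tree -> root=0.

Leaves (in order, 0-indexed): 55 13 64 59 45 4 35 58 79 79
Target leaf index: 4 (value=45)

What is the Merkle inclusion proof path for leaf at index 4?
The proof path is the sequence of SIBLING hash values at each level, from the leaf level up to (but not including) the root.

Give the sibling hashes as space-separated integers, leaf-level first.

L0 (leaves): [55, 13, 64, 59, 45, 4, 35, 58, 79, 79], target index=4
L1: h(55,13)=(55*31+13)%997=721 [pair 0] h(64,59)=(64*31+59)%997=49 [pair 1] h(45,4)=(45*31+4)%997=402 [pair 2] h(35,58)=(35*31+58)%997=146 [pair 3] h(79,79)=(79*31+79)%997=534 [pair 4] -> [721, 49, 402, 146, 534]
  Sibling for proof at L0: 4
L2: h(721,49)=(721*31+49)%997=466 [pair 0] h(402,146)=(402*31+146)%997=644 [pair 1] h(534,534)=(534*31+534)%997=139 [pair 2] -> [466, 644, 139]
  Sibling for proof at L1: 146
L3: h(466,644)=(466*31+644)%997=135 [pair 0] h(139,139)=(139*31+139)%997=460 [pair 1] -> [135, 460]
  Sibling for proof at L2: 466
L4: h(135,460)=(135*31+460)%997=657 [pair 0] -> [657]
  Sibling for proof at L3: 460
Root: 657
Proof path (sibling hashes from leaf to root): [4, 146, 466, 460]

Answer: 4 146 466 460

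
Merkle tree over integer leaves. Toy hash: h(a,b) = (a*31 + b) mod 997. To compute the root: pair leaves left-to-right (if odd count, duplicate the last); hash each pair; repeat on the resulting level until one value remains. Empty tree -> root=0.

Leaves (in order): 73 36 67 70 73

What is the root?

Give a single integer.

Answer: 719

Derivation:
L0: [73, 36, 67, 70, 73]
L1: h(73,36)=(73*31+36)%997=305 h(67,70)=(67*31+70)%997=153 h(73,73)=(73*31+73)%997=342 -> [305, 153, 342]
L2: h(305,153)=(305*31+153)%997=635 h(342,342)=(342*31+342)%997=974 -> [635, 974]
L3: h(635,974)=(635*31+974)%997=719 -> [719]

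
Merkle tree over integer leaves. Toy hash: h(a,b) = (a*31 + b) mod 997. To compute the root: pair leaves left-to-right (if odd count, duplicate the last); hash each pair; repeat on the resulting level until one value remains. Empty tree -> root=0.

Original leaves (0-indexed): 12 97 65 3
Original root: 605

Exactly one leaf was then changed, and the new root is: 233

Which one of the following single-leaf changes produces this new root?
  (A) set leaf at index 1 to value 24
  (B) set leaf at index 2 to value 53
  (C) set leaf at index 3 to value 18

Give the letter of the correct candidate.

Answer: B

Derivation:
Original leaves: [12, 97, 65, 3]
Target new root: 233
Try each candidate change and compute the resulting root:
Candidate A: set leaf[1] = 24 -> leaves = [12, 24, 65, 3]
  L0: [12, 24, 65, 3]
  L1: h(12,24)=(12*31+24)%997=396 h(65,3)=(65*31+3)%997=24 -> [396, 24]
  L2: h(396,24)=(396*31+24)%997=336 -> [336]
  root = 336 != target 233
Candidate B: set leaf[2] = 53 -> leaves = [12, 97, 53, 3]
  L0: [12, 97, 53, 3]
  L1: h(12,97)=(12*31+97)%997=469 h(53,3)=(53*31+3)%997=649 -> [469, 649]
  L2: h(469,649)=(469*31+649)%997=233 -> [233]
  root = 233 == target 233  ** MATCH **
Candidate C: set leaf[3] = 18 -> leaves = [12, 97, 65, 18]
  L0: [12, 97, 65, 18]
  L1: h(12,97)=(12*31+97)%997=469 h(65,18)=(65*31+18)%997=39 -> [469, 39]
  L2: h(469,39)=(469*31+39)%997=620 -> [620]
  root = 620 != target 233
Candidate B produces the target root.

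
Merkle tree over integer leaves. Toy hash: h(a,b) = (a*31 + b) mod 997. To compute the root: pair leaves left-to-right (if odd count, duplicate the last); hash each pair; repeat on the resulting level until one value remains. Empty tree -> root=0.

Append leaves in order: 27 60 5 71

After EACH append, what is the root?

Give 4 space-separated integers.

After append 27 (leaves=[27]):
  L0: [27]
  root=27
After append 60 (leaves=[27, 60]):
  L0: [27, 60]
  L1: h(27,60)=(27*31+60)%997=897 -> [897]
  root=897
After append 5 (leaves=[27, 60, 5]):
  L0: [27, 60, 5]
  L1: h(27,60)=(27*31+60)%997=897 h(5,5)=(5*31+5)%997=160 -> [897, 160]
  L2: h(897,160)=(897*31+160)%997=51 -> [51]
  root=51
After append 71 (leaves=[27, 60, 5, 71]):
  L0: [27, 60, 5, 71]
  L1: h(27,60)=(27*31+60)%997=897 h(5,71)=(5*31+71)%997=226 -> [897, 226]
  L2: h(897,226)=(897*31+226)%997=117 -> [117]
  root=117

Answer: 27 897 51 117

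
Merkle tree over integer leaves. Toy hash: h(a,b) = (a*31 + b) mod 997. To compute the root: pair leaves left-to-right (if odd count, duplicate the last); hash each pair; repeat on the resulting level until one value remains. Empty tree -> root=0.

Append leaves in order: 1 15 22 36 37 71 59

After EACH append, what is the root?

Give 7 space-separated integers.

After append 1 (leaves=[1]):
  L0: [1]
  root=1
After append 15 (leaves=[1, 15]):
  L0: [1, 15]
  L1: h(1,15)=(1*31+15)%997=46 -> [46]
  root=46
After append 22 (leaves=[1, 15, 22]):
  L0: [1, 15, 22]
  L1: h(1,15)=(1*31+15)%997=46 h(22,22)=(22*31+22)%997=704 -> [46, 704]
  L2: h(46,704)=(46*31+704)%997=136 -> [136]
  root=136
After append 36 (leaves=[1, 15, 22, 36]):
  L0: [1, 15, 22, 36]
  L1: h(1,15)=(1*31+15)%997=46 h(22,36)=(22*31+36)%997=718 -> [46, 718]
  L2: h(46,718)=(46*31+718)%997=150 -> [150]
  root=150
After append 37 (leaves=[1, 15, 22, 36, 37]):
  L0: [1, 15, 22, 36, 37]
  L1: h(1,15)=(1*31+15)%997=46 h(22,36)=(22*31+36)%997=718 h(37,37)=(37*31+37)%997=187 -> [46, 718, 187]
  L2: h(46,718)=(46*31+718)%997=150 h(187,187)=(187*31+187)%997=2 -> [150, 2]
  L3: h(150,2)=(150*31+2)%997=664 -> [664]
  root=664
After append 71 (leaves=[1, 15, 22, 36, 37, 71]):
  L0: [1, 15, 22, 36, 37, 71]
  L1: h(1,15)=(1*31+15)%997=46 h(22,36)=(22*31+36)%997=718 h(37,71)=(37*31+71)%997=221 -> [46, 718, 221]
  L2: h(46,718)=(46*31+718)%997=150 h(221,221)=(221*31+221)%997=93 -> [150, 93]
  L3: h(150,93)=(150*31+93)%997=755 -> [755]
  root=755
After append 59 (leaves=[1, 15, 22, 36, 37, 71, 59]):
  L0: [1, 15, 22, 36, 37, 71, 59]
  L1: h(1,15)=(1*31+15)%997=46 h(22,36)=(22*31+36)%997=718 h(37,71)=(37*31+71)%997=221 h(59,59)=(59*31+59)%997=891 -> [46, 718, 221, 891]
  L2: h(46,718)=(46*31+718)%997=150 h(221,891)=(221*31+891)%997=763 -> [150, 763]
  L3: h(150,763)=(150*31+763)%997=428 -> [428]
  root=428

Answer: 1 46 136 150 664 755 428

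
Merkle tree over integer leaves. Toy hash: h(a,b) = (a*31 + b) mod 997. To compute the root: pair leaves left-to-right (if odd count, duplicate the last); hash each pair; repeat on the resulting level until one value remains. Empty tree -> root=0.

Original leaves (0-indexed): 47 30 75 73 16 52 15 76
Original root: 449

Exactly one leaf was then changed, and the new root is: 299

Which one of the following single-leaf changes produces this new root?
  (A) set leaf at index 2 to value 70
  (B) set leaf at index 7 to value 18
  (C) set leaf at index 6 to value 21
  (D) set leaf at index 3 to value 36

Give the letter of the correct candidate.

Original leaves: [47, 30, 75, 73, 16, 52, 15, 76]
Target new root: 299
Try each candidate change and compute the resulting root:
Candidate A: set leaf[2] = 70 -> leaves = [47, 30, 70, 73, 16, 52, 15, 76]
  L0: [47, 30, 70, 73, 16, 52, 15, 76]
  L1: h(47,30)=(47*31+30)%997=490 h(70,73)=(70*31+73)%997=249 h(16,52)=(16*31+52)%997=548 h(15,76)=(15*31+76)%997=541 -> [490, 249, 548, 541]
  L2: h(490,249)=(490*31+249)%997=484 h(548,541)=(548*31+541)%997=580 -> [484, 580]
  L3: h(484,580)=(484*31+580)%997=629 -> [629]
  root = 629 != target 299
Candidate B: set leaf[7] = 18 -> leaves = [47, 30, 75, 73, 16, 52, 15, 18]
  L0: [47, 30, 75, 73, 16, 52, 15, 18]
  L1: h(47,30)=(47*31+30)%997=490 h(75,73)=(75*31+73)%997=404 h(16,52)=(16*31+52)%997=548 h(15,18)=(15*31+18)%997=483 -> [490, 404, 548, 483]
  L2: h(490,404)=(490*31+404)%997=639 h(548,483)=(548*31+483)%997=522 -> [639, 522]
  L3: h(639,522)=(639*31+522)%997=391 -> [391]
  root = 391 != target 299
Candidate C: set leaf[6] = 21 -> leaves = [47, 30, 75, 73, 16, 52, 21, 76]
  L0: [47, 30, 75, 73, 16, 52, 21, 76]
  L1: h(47,30)=(47*31+30)%997=490 h(75,73)=(75*31+73)%997=404 h(16,52)=(16*31+52)%997=548 h(21,76)=(21*31+76)%997=727 -> [490, 404, 548, 727]
  L2: h(490,404)=(490*31+404)%997=639 h(548,727)=(548*31+727)%997=766 -> [639, 766]
  L3: h(639,766)=(639*31+766)%997=635 -> [635]
  root = 635 != target 299
Candidate D: set leaf[3] = 36 -> leaves = [47, 30, 75, 36, 16, 52, 15, 76]
  L0: [47, 30, 75, 36, 16, 52, 15, 76]
  L1: h(47,30)=(47*31+30)%997=490 h(75,36)=(75*31+36)%997=367 h(16,52)=(16*31+52)%997=548 h(15,76)=(15*31+76)%997=541 -> [490, 367, 548, 541]
  L2: h(490,367)=(490*31+367)%997=602 h(548,541)=(548*31+541)%997=580 -> [602, 580]
  L3: h(602,580)=(602*31+580)%997=299 -> [299]
  root = 299 == target 299  ** MATCH **
Candidate D produces the target root.

Answer: D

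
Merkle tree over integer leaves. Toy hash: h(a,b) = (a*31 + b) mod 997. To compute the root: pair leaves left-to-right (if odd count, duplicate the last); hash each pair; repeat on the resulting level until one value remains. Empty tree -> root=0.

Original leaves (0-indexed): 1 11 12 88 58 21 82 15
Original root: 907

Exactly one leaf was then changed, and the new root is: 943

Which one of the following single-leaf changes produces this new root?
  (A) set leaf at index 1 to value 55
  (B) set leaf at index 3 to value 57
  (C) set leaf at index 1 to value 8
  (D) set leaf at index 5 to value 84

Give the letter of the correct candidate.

Original leaves: [1, 11, 12, 88, 58, 21, 82, 15]
Target new root: 943
Try each candidate change and compute the resulting root:
Candidate A: set leaf[1] = 55 -> leaves = [1, 55, 12, 88, 58, 21, 82, 15]
  L0: [1, 55, 12, 88, 58, 21, 82, 15]
  L1: h(1,55)=(1*31+55)%997=86 h(12,88)=(12*31+88)%997=460 h(58,21)=(58*31+21)%997=822 h(82,15)=(82*31+15)%997=563 -> [86, 460, 822, 563]
  L2: h(86,460)=(86*31+460)%997=135 h(822,563)=(822*31+563)%997=123 -> [135, 123]
  L3: h(135,123)=(135*31+123)%997=320 -> [320]
  root = 320 != target 943
Candidate B: set leaf[3] = 57 -> leaves = [1, 11, 12, 57, 58, 21, 82, 15]
  L0: [1, 11, 12, 57, 58, 21, 82, 15]
  L1: h(1,11)=(1*31+11)%997=42 h(12,57)=(12*31+57)%997=429 h(58,21)=(58*31+21)%997=822 h(82,15)=(82*31+15)%997=563 -> [42, 429, 822, 563]
  L2: h(42,429)=(42*31+429)%997=734 h(822,563)=(822*31+563)%997=123 -> [734, 123]
  L3: h(734,123)=(734*31+123)%997=943 -> [943]
  root = 943 == target 943  ** MATCH **
Candidate C: set leaf[1] = 8 -> leaves = [1, 8, 12, 88, 58, 21, 82, 15]
  L0: [1, 8, 12, 88, 58, 21, 82, 15]
  L1: h(1,8)=(1*31+8)%997=39 h(12,88)=(12*31+88)%997=460 h(58,21)=(58*31+21)%997=822 h(82,15)=(82*31+15)%997=563 -> [39, 460, 822, 563]
  L2: h(39,460)=(39*31+460)%997=672 h(822,563)=(822*31+563)%997=123 -> [672, 123]
  L3: h(672,123)=(672*31+123)%997=18 -> [18]
  root = 18 != target 943
Candidate D: set leaf[5] = 84 -> leaves = [1, 11, 12, 88, 58, 84, 82, 15]
  L0: [1, 11, 12, 88, 58, 84, 82, 15]
  L1: h(1,11)=(1*31+11)%997=42 h(12,88)=(12*31+88)%997=460 h(58,84)=(58*31+84)%997=885 h(82,15)=(82*31+15)%997=563 -> [42, 460, 885, 563]
  L2: h(42,460)=(42*31+460)%997=765 h(885,563)=(885*31+563)%997=82 -> [765, 82]
  L3: h(765,82)=(765*31+82)%997=866 -> [866]
  root = 866 != target 943
Candidate B produces the target root.

Answer: B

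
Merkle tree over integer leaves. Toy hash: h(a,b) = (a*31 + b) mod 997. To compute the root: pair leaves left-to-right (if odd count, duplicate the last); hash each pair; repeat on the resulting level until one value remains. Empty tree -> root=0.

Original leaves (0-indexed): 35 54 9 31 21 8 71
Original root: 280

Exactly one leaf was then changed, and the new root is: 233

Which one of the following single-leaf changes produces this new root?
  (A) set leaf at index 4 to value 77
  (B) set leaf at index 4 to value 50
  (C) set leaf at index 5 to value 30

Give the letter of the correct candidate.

Answer: B

Derivation:
Original leaves: [35, 54, 9, 31, 21, 8, 71]
Target new root: 233
Try each candidate change and compute the resulting root:
Candidate A: set leaf[4] = 77 -> leaves = [35, 54, 9, 31, 77, 8, 71]
  L0: [35, 54, 9, 31, 77, 8, 71]
  L1: h(35,54)=(35*31+54)%997=142 h(9,31)=(9*31+31)%997=310 h(77,8)=(77*31+8)%997=401 h(71,71)=(71*31+71)%997=278 -> [142, 310, 401, 278]
  L2: h(142,310)=(142*31+310)%997=724 h(401,278)=(401*31+278)%997=745 -> [724, 745]
  L3: h(724,745)=(724*31+745)%997=258 -> [258]
  root = 258 != target 233
Candidate B: set leaf[4] = 50 -> leaves = [35, 54, 9, 31, 50, 8, 71]
  L0: [35, 54, 9, 31, 50, 8, 71]
  L1: h(35,54)=(35*31+54)%997=142 h(9,31)=(9*31+31)%997=310 h(50,8)=(50*31+8)%997=561 h(71,71)=(71*31+71)%997=278 -> [142, 310, 561, 278]
  L2: h(142,310)=(142*31+310)%997=724 h(561,278)=(561*31+278)%997=720 -> [724, 720]
  L3: h(724,720)=(724*31+720)%997=233 -> [233]
  root = 233 == target 233  ** MATCH **
Candidate C: set leaf[5] = 30 -> leaves = [35, 54, 9, 31, 21, 30, 71]
  L0: [35, 54, 9, 31, 21, 30, 71]
  L1: h(35,54)=(35*31+54)%997=142 h(9,31)=(9*31+31)%997=310 h(21,30)=(21*31+30)%997=681 h(71,71)=(71*31+71)%997=278 -> [142, 310, 681, 278]
  L2: h(142,310)=(142*31+310)%997=724 h(681,278)=(681*31+278)%997=452 -> [724, 452]
  L3: h(724,452)=(724*31+452)%997=962 -> [962]
  root = 962 != target 233
Candidate B produces the target root.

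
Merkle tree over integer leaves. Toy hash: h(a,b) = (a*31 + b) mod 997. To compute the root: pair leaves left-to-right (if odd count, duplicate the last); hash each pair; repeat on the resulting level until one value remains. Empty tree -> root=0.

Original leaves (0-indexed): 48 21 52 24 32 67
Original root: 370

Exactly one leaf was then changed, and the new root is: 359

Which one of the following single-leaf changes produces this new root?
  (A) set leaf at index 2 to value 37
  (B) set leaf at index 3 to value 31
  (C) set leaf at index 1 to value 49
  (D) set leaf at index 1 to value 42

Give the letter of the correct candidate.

Answer: C

Derivation:
Original leaves: [48, 21, 52, 24, 32, 67]
Target new root: 359
Try each candidate change and compute the resulting root:
Candidate A: set leaf[2] = 37 -> leaves = [48, 21, 37, 24, 32, 67]
  L0: [48, 21, 37, 24, 32, 67]
  L1: h(48,21)=(48*31+21)%997=512 h(37,24)=(37*31+24)%997=174 h(32,67)=(32*31+67)%997=62 -> [512, 174, 62]
  L2: h(512,174)=(512*31+174)%997=94 h(62,62)=(62*31+62)%997=987 -> [94, 987]
  L3: h(94,987)=(94*31+987)%997=910 -> [910]
  root = 910 != target 359
Candidate B: set leaf[3] = 31 -> leaves = [48, 21, 52, 31, 32, 67]
  L0: [48, 21, 52, 31, 32, 67]
  L1: h(48,21)=(48*31+21)%997=512 h(52,31)=(52*31+31)%997=646 h(32,67)=(32*31+67)%997=62 -> [512, 646, 62]
  L2: h(512,646)=(512*31+646)%997=566 h(62,62)=(62*31+62)%997=987 -> [566, 987]
  L3: h(566,987)=(566*31+987)%997=587 -> [587]
  root = 587 != target 359
Candidate C: set leaf[1] = 49 -> leaves = [48, 49, 52, 24, 32, 67]
  L0: [48, 49, 52, 24, 32, 67]
  L1: h(48,49)=(48*31+49)%997=540 h(52,24)=(52*31+24)%997=639 h(32,67)=(32*31+67)%997=62 -> [540, 639, 62]
  L2: h(540,639)=(540*31+639)%997=430 h(62,62)=(62*31+62)%997=987 -> [430, 987]
  L3: h(430,987)=(430*31+987)%997=359 -> [359]
  root = 359 == target 359  ** MATCH **
Candidate D: set leaf[1] = 42 -> leaves = [48, 42, 52, 24, 32, 67]
  L0: [48, 42, 52, 24, 32, 67]
  L1: h(48,42)=(48*31+42)%997=533 h(52,24)=(52*31+24)%997=639 h(32,67)=(32*31+67)%997=62 -> [533, 639, 62]
  L2: h(533,639)=(533*31+639)%997=213 h(62,62)=(62*31+62)%997=987 -> [213, 987]
  L3: h(213,987)=(213*31+987)%997=611 -> [611]
  root = 611 != target 359
Candidate C produces the target root.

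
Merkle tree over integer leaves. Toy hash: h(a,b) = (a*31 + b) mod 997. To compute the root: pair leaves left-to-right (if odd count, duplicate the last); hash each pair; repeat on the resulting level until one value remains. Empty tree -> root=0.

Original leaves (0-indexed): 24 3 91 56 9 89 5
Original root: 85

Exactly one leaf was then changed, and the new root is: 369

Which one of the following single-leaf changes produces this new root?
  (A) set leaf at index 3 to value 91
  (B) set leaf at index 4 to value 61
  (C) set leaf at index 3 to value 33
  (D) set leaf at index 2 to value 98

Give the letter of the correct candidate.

Answer: C

Derivation:
Original leaves: [24, 3, 91, 56, 9, 89, 5]
Target new root: 369
Try each candidate change and compute the resulting root:
Candidate A: set leaf[3] = 91 -> leaves = [24, 3, 91, 91, 9, 89, 5]
  L0: [24, 3, 91, 91, 9, 89, 5]
  L1: h(24,3)=(24*31+3)%997=747 h(91,91)=(91*31+91)%997=918 h(9,89)=(9*31+89)%997=368 h(5,5)=(5*31+5)%997=160 -> [747, 918, 368, 160]
  L2: h(747,918)=(747*31+918)%997=147 h(368,160)=(368*31+160)%997=601 -> [147, 601]
  L3: h(147,601)=(147*31+601)%997=173 -> [173]
  root = 173 != target 369
Candidate B: set leaf[4] = 61 -> leaves = [24, 3, 91, 56, 61, 89, 5]
  L0: [24, 3, 91, 56, 61, 89, 5]
  L1: h(24,3)=(24*31+3)%997=747 h(91,56)=(91*31+56)%997=883 h(61,89)=(61*31+89)%997=983 h(5,5)=(5*31+5)%997=160 -> [747, 883, 983, 160]
  L2: h(747,883)=(747*31+883)%997=112 h(983,160)=(983*31+160)%997=723 -> [112, 723]
  L3: h(112,723)=(112*31+723)%997=207 -> [207]
  root = 207 != target 369
Candidate C: set leaf[3] = 33 -> leaves = [24, 3, 91, 33, 9, 89, 5]
  L0: [24, 3, 91, 33, 9, 89, 5]
  L1: h(24,3)=(24*31+3)%997=747 h(91,33)=(91*31+33)%997=860 h(9,89)=(9*31+89)%997=368 h(5,5)=(5*31+5)%997=160 -> [747, 860, 368, 160]
  L2: h(747,860)=(747*31+860)%997=89 h(368,160)=(368*31+160)%997=601 -> [89, 601]
  L3: h(89,601)=(89*31+601)%997=369 -> [369]
  root = 369 == target 369  ** MATCH **
Candidate D: set leaf[2] = 98 -> leaves = [24, 3, 98, 56, 9, 89, 5]
  L0: [24, 3, 98, 56, 9, 89, 5]
  L1: h(24,3)=(24*31+3)%997=747 h(98,56)=(98*31+56)%997=103 h(9,89)=(9*31+89)%997=368 h(5,5)=(5*31+5)%997=160 -> [747, 103, 368, 160]
  L2: h(747,103)=(747*31+103)%997=329 h(368,160)=(368*31+160)%997=601 -> [329, 601]
  L3: h(329,601)=(329*31+601)%997=830 -> [830]
  root = 830 != target 369
Candidate C produces the target root.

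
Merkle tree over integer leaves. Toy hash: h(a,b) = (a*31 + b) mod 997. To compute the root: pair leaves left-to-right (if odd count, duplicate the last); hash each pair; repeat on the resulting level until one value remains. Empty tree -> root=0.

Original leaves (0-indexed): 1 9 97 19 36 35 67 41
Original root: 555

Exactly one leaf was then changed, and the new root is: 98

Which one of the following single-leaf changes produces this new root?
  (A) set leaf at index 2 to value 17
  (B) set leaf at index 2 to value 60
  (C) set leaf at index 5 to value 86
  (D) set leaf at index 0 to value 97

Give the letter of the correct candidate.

Original leaves: [1, 9, 97, 19, 36, 35, 67, 41]
Target new root: 98
Try each candidate change and compute the resulting root:
Candidate A: set leaf[2] = 17 -> leaves = [1, 9, 17, 19, 36, 35, 67, 41]
  L0: [1, 9, 17, 19, 36, 35, 67, 41]
  L1: h(1,9)=(1*31+9)%997=40 h(17,19)=(17*31+19)%997=546 h(36,35)=(36*31+35)%997=154 h(67,41)=(67*31+41)%997=124 -> [40, 546, 154, 124]
  L2: h(40,546)=(40*31+546)%997=789 h(154,124)=(154*31+124)%997=910 -> [789, 910]
  L3: h(789,910)=(789*31+910)%997=444 -> [444]
  root = 444 != target 98
Candidate B: set leaf[2] = 60 -> leaves = [1, 9, 60, 19, 36, 35, 67, 41]
  L0: [1, 9, 60, 19, 36, 35, 67, 41]
  L1: h(1,9)=(1*31+9)%997=40 h(60,19)=(60*31+19)%997=882 h(36,35)=(36*31+35)%997=154 h(67,41)=(67*31+41)%997=124 -> [40, 882, 154, 124]
  L2: h(40,882)=(40*31+882)%997=128 h(154,124)=(154*31+124)%997=910 -> [128, 910]
  L3: h(128,910)=(128*31+910)%997=890 -> [890]
  root = 890 != target 98
Candidate C: set leaf[5] = 86 -> leaves = [1, 9, 97, 19, 36, 86, 67, 41]
  L0: [1, 9, 97, 19, 36, 86, 67, 41]
  L1: h(1,9)=(1*31+9)%997=40 h(97,19)=(97*31+19)%997=35 h(36,86)=(36*31+86)%997=205 h(67,41)=(67*31+41)%997=124 -> [40, 35, 205, 124]
  L2: h(40,35)=(40*31+35)%997=278 h(205,124)=(205*31+124)%997=497 -> [278, 497]
  L3: h(278,497)=(278*31+497)%997=142 -> [142]
  root = 142 != target 98
Candidate D: set leaf[0] = 97 -> leaves = [97, 9, 97, 19, 36, 35, 67, 41]
  L0: [97, 9, 97, 19, 36, 35, 67, 41]
  L1: h(97,9)=(97*31+9)%997=25 h(97,19)=(97*31+19)%997=35 h(36,35)=(36*31+35)%997=154 h(67,41)=(67*31+41)%997=124 -> [25, 35, 154, 124]
  L2: h(25,35)=(25*31+35)%997=810 h(154,124)=(154*31+124)%997=910 -> [810, 910]
  L3: h(810,910)=(810*31+910)%997=98 -> [98]
  root = 98 == target 98  ** MATCH **
Candidate D produces the target root.

Answer: D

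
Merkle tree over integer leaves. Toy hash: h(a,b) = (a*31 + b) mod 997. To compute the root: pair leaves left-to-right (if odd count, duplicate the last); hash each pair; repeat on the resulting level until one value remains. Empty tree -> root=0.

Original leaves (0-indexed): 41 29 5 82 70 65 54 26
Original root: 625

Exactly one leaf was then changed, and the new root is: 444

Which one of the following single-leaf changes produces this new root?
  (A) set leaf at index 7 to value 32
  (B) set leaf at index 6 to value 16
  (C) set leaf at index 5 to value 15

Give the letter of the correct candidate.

Answer: B

Derivation:
Original leaves: [41, 29, 5, 82, 70, 65, 54, 26]
Target new root: 444
Try each candidate change and compute the resulting root:
Candidate A: set leaf[7] = 32 -> leaves = [41, 29, 5, 82, 70, 65, 54, 32]
  L0: [41, 29, 5, 82, 70, 65, 54, 32]
  L1: h(41,29)=(41*31+29)%997=303 h(5,82)=(5*31+82)%997=237 h(70,65)=(70*31+65)%997=241 h(54,32)=(54*31+32)%997=709 -> [303, 237, 241, 709]
  L2: h(303,237)=(303*31+237)%997=657 h(241,709)=(241*31+709)%997=204 -> [657, 204]
  L3: h(657,204)=(657*31+204)%997=631 -> [631]
  root = 631 != target 444
Candidate B: set leaf[6] = 16 -> leaves = [41, 29, 5, 82, 70, 65, 16, 26]
  L0: [41, 29, 5, 82, 70, 65, 16, 26]
  L1: h(41,29)=(41*31+29)%997=303 h(5,82)=(5*31+82)%997=237 h(70,65)=(70*31+65)%997=241 h(16,26)=(16*31+26)%997=522 -> [303, 237, 241, 522]
  L2: h(303,237)=(303*31+237)%997=657 h(241,522)=(241*31+522)%997=17 -> [657, 17]
  L3: h(657,17)=(657*31+17)%997=444 -> [444]
  root = 444 == target 444  ** MATCH **
Candidate C: set leaf[5] = 15 -> leaves = [41, 29, 5, 82, 70, 15, 54, 26]
  L0: [41, 29, 5, 82, 70, 15, 54, 26]
  L1: h(41,29)=(41*31+29)%997=303 h(5,82)=(5*31+82)%997=237 h(70,15)=(70*31+15)%997=191 h(54,26)=(54*31+26)%997=703 -> [303, 237, 191, 703]
  L2: h(303,237)=(303*31+237)%997=657 h(191,703)=(191*31+703)%997=642 -> [657, 642]
  L3: h(657,642)=(657*31+642)%997=72 -> [72]
  root = 72 != target 444
Candidate B produces the target root.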